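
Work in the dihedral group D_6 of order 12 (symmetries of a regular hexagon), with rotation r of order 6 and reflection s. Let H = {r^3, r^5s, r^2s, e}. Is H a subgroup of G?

Yes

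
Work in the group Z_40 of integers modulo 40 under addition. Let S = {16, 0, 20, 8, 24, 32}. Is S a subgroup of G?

No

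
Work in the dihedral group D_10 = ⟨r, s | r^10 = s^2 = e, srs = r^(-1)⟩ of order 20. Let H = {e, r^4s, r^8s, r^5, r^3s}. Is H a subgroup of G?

No

Closure fails: r^5 · r^4s = r^9s ∉ H. So H is not a subgroup.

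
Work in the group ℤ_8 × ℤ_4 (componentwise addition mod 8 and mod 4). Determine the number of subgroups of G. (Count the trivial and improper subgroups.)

22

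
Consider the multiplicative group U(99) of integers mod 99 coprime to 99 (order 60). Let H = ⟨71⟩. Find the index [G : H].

|⟨71⟩| = 10 and |G| = 60.
By Lagrange, [G : H] = |G|/|H| = 60/10 = 6.

6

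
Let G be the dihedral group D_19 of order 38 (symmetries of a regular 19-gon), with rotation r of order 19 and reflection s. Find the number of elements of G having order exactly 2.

Enumerating element orders in G gives 19 elements of order 2.

19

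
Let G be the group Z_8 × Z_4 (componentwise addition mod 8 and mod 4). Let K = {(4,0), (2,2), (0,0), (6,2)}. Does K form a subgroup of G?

|K| = 4 divides |G| = 32, consistent with Lagrange.
K contains the identity, every element's inverse is in K, and K is closed under +: it is a subgroup.
In fact K = ⟨(6,2)⟩.

Yes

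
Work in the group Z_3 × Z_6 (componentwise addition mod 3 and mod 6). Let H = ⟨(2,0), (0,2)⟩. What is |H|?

9

|⟨(2,0)⟩| = 3 and |⟨(0,2)⟩| = 3, so |H| is a multiple of lcm(3, 3) = 3 and divides |G| = 18.
Closing under the operation: H = {(0,0), (0,2), (0,4), (1,0), (1,2), (1,4), (2,0), (2,2), (2,4)}, so |H| = 9.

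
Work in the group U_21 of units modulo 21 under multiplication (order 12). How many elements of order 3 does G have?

2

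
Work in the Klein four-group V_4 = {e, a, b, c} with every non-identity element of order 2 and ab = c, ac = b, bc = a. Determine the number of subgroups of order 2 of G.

3

|G| = 4 and 2 | 4, so subgroups of order 2 are possible by Lagrange.
The subgroups of order 2 are: {e, a}; {e, b}; {e, c}.
So G has 3 subgroups of order 2.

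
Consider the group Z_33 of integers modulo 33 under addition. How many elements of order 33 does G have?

In a cyclic group of order 33, the number of elements of order d (for d | 33) is φ(d).
φ(33) = 20.

20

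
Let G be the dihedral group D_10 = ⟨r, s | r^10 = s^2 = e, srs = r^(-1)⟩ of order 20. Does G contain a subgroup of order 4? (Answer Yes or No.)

Yes

4 | 20. A subgroup of order 4 is {e, r^5, r^2s, r^7s}.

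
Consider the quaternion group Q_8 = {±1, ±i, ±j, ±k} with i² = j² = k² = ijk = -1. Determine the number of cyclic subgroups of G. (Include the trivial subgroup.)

5

A cyclic subgroup of order d is generated by each of its φ(d) elements of order d, so the cyclic subgroups of order d number (#elements of order d)/φ(d).
Cyclic subgroups by order — order 1: 1; order 2: 1; order 4: 3.
Total: 5.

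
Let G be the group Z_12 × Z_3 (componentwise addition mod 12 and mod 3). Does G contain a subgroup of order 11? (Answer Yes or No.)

No

11 does not divide |G| = 36, so by Lagrange no subgroup of order 11 exists.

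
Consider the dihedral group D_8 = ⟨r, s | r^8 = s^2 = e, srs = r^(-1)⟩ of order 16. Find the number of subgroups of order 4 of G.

5

|G| = 16 and 4 | 16, so subgroups of order 4 are possible by Lagrange.
The subgroups of order 4 are: {e, r^2, r^4, r^6}; {e, r^4, r^2s, r^6s}; {e, r^4, r^3s, r^7s}; {e, r^4, s, r^4s}; … (5 in all).
So G has 5 subgroups of order 4.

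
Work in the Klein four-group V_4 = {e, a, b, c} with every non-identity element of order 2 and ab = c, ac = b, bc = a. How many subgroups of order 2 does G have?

3

|G| = 4 and 2 | 4, so subgroups of order 2 are possible by Lagrange.
The subgroups of order 2 are: {e, a}; {e, b}; {e, c}.
So G has 3 subgroups of order 2.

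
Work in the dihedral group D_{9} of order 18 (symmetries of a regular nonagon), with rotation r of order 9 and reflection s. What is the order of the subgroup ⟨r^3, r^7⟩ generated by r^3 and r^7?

|⟨r^3⟩| = 3 and |⟨r^7⟩| = 9, so |H| is a multiple of lcm(3, 9) = 9 and divides |G| = 18.
Closing under the operation: H = {e, r, r^2, r^3, r^4, r^5, r^6, r^7, r^8}, so |H| = 9.

9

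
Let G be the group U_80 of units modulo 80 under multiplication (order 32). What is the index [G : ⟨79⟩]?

16

|⟨79⟩| = 2 and |G| = 32.
By Lagrange, [G : H] = |G|/|H| = 32/2 = 16.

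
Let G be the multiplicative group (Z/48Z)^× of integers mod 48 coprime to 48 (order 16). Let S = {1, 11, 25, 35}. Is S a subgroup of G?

Yes

|S| = 4 divides |G| = 16, consistent with Lagrange.
S contains the identity, every element's inverse is in S, and S is closed under ·: it is a subgroup.
In fact S = ⟨11⟩.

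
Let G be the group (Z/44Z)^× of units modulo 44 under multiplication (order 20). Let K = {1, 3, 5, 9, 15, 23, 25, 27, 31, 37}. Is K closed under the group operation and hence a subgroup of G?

|K| = 10 divides |G| = 20, consistent with Lagrange.
K contains the identity, every element's inverse is in K, and K is closed under ·: it is a subgroup.
In fact K = ⟨3⟩.

Yes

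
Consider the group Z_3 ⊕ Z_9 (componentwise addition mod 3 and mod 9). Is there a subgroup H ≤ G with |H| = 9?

9 | 27. A subgroup of order 9 is {(0,0), (0,1), (0,2), (0,3), (0,4), (0,5), (0,6), (0,7), (0,8)}.

Yes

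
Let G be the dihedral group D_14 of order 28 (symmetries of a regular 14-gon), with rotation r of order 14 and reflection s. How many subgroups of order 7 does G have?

1

|G| = 28 and 7 | 28, so subgroups of order 7 are possible by Lagrange.
The subgroups of order 7 are: {e, r^2, r^4, r^6, r^8, r^10, r^12}.
So G has 1 subgroup of order 7.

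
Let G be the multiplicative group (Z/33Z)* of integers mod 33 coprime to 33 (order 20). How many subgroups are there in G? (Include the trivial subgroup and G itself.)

|G| = 20, so by Lagrange every subgroup order divides 20. Divisors: 1, 2, 4, 5, 10, 20.
Subgroups by order — order 1: 1; order 2: 3; order 4: 1; order 5: 1; order 10: 3; order 20: 1.
Total: 1 + 3 + 1 + 1 + 3 + 1 = 10.

10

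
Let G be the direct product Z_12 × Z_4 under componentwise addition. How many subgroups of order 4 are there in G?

|G| = 48 and 4 | 48, so subgroups of order 4 are possible by Lagrange.
The subgroups of order 4 are: {(0,0), (0,1), (0,2), (0,3)}; {(0,0), (0,2), (6,0), (6,2)}; {(0,0), (0,2), (6,1), (6,3)}; {(0,0), (3,0), (6,0), (9,0)}; … (7 in all).
So G has 7 subgroups of order 4.

7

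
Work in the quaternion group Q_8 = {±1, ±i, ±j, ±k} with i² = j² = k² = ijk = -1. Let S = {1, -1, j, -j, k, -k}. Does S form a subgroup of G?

No

|S| = 6 does not divide |G| = 8, so by Lagrange S is not a subgroup.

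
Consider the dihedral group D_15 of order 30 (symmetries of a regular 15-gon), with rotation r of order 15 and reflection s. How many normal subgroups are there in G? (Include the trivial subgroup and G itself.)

G has 28 subgroups. Checking conjugation-invariance by order — order 1: 1/1 normal; order 2: 0/15 normal; order 3: 1/1 normal; order 5: 1/1 normal; order 6: 0/5 normal; order 10: 0/3 normal; order 15: 1/1 normal; order 30: 1/1 normal.
Total normal subgroups: 5.

5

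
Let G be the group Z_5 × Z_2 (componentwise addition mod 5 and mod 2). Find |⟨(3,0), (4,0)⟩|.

|⟨(3,0)⟩| = 5 and |⟨(4,0)⟩| = 5, so |H| is a multiple of lcm(5, 5) = 5 and divides |G| = 10.
Closing under the operation: H = {(0,0), (1,0), (2,0), (3,0), (4,0)}, so |H| = 5.

5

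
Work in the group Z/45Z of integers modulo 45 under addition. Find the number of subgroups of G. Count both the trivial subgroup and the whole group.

6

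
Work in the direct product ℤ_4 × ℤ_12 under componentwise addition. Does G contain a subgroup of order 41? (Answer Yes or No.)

No

41 does not divide |G| = 48, so by Lagrange no subgroup of order 41 exists.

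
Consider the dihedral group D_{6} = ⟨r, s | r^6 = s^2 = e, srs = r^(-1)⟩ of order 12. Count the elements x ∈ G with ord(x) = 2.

7

The elements of order 2 are: r^3, s, rs, r^2s, r^3s, r^4s, r^5s.
That's 7.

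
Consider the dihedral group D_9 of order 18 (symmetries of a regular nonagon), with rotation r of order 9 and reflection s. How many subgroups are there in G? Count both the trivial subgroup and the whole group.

|G| = 18, so by Lagrange every subgroup order divides 18. Divisors: 1, 2, 3, 6, 9, 18.
Subgroups by order — order 1: 1; order 2: 9; order 3: 1; order 6: 3; order 9: 1; order 18: 1.
Total: 1 + 9 + 1 + 3 + 1 + 1 = 16.

16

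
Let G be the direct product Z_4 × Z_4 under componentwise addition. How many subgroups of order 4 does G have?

|G| = 16 and 4 | 16, so subgroups of order 4 are possible by Lagrange.
The subgroups of order 4 are: {(0,0), (0,1), (0,2), (0,3)}; {(0,0), (0,2), (2,0), (2,2)}; {(0,0), (0,2), (2,1), (2,3)}; {(0,0), (1,0), (2,0), (3,0)}; … (7 in all).
So G has 7 subgroups of order 4.

7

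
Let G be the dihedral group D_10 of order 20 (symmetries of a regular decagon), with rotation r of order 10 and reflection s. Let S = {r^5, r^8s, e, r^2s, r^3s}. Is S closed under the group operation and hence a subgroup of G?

No

Closure fails: r^5 · r^2s = r^7s ∉ S. So S is not a subgroup.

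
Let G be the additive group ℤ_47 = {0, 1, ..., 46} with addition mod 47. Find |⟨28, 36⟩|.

47

|⟨28⟩| = 47 and |⟨36⟩| = 47, so |H| is a multiple of lcm(47, 47) = 47 and divides |G| = 47.
Closing {28, 36} under the group operation gives all of G, so |H| = 47.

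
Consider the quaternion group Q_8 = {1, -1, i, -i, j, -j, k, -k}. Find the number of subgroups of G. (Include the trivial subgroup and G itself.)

|G| = 8, so by Lagrange every subgroup order divides 8. Divisors: 1, 2, 4, 8.
Subgroups by order — order 1: 1; order 2: 1; order 4: 3; order 8: 1.
Total: 1 + 1 + 3 + 1 = 6.

6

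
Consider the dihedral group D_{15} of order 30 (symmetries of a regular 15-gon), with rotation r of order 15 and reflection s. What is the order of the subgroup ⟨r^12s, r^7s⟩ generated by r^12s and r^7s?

6

|⟨r^12s⟩| = 2 and |⟨r^7s⟩| = 2, so |H| is a multiple of lcm(2, 2) = 2 and divides |G| = 30.
Closing under the operation: H = {e, r^5, r^10, r^2s, r^7s, r^12s}, so |H| = 6.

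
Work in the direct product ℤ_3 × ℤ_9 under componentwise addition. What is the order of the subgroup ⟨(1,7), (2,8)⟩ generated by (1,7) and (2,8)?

|⟨(1,7)⟩| = 9 and |⟨(2,8)⟩| = 9, so |H| is a multiple of lcm(9, 9) = 9 and divides |G| = 27.
Closing under the operation: H = {(0,0), (0,3), (0,6), (1,1), (1,4), (1,7), (2,2), (2,5), (2,8)}, so |H| = 9.

9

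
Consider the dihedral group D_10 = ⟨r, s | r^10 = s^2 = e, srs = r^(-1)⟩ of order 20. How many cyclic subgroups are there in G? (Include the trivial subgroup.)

Each element a generates a cyclic subgroup ⟨a⟩; distinct elements may generate the same one (a cyclic group of order d has φ(d) generators).
Cyclic subgroups by order — order 1: 1; order 2: 11; order 5: 1; order 10: 1.
Total: 14.

14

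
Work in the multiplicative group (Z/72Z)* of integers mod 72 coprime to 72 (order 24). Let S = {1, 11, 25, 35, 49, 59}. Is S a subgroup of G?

Yes

|S| = 6 divides |G| = 24, consistent with Lagrange.
S contains the identity, every element's inverse is in S, and S is closed under ·: it is a subgroup.
In fact S = ⟨11⟩.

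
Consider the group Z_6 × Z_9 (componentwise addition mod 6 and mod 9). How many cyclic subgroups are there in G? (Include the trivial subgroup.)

16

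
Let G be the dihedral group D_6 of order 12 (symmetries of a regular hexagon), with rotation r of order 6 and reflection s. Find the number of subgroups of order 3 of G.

1

|G| = 12 and 3 | 12, so subgroups of order 3 are possible by Lagrange.
The subgroups of order 3 are: {e, r^2, r^4}.
So G has 1 subgroup of order 3.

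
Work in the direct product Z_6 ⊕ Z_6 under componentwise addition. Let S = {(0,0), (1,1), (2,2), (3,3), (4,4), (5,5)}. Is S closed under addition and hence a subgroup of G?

Yes

|S| = 6 divides |G| = 36, consistent with Lagrange.
S contains the identity, every element's inverse is in S, and S is closed under +: it is a subgroup.
In fact S = ⟨(5,5)⟩.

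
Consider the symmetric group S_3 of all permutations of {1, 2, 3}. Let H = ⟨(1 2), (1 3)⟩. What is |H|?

|⟨(1 2)⟩| = 2 and |⟨(1 3)⟩| = 2, so |H| is a multiple of lcm(2, 2) = 2 and divides |G| = 6.
Closing {(1 2), (1 3)} under the group operation gives all of G, so |H| = 6.

6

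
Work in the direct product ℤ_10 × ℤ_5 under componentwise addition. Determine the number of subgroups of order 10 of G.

|G| = 50 and 10 | 50, so subgroups of order 10 are possible by Lagrange.
The subgroups of order 10 are: {(0,0), (0,1), (0,2), (0,3), (0,4), (5,0), (5,1), (5,2), (5,3), (5,4)}; {(0,0), (1,0), (2,0), (3,0), (4,0), (5,0), (6,0), (7,0), (8,0), (9,0)}; {(0,0), (1,1), (2,2), (3,3), (4,4), (5,0), (6,1), (7,2), (8,3), (9,4)}; {(0,0), (1,2), (2,4), (3,1), (4,3), (5,0), (6,2), (7,4), (8,1), (9,3)}; … (6 in all).
So G has 6 subgroups of order 10.

6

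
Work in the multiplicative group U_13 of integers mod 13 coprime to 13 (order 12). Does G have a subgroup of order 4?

Yes

4 | 12. A subgroup of order 4 is {1, 5, 8, 12}.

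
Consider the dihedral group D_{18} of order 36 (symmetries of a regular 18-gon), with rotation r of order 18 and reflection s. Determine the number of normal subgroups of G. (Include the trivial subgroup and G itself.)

9

G has 45 subgroups. Checking conjugation-invariance by order — order 1: 1/1 normal; order 2: 1/19 normal; order 3: 1/1 normal; order 4: 0/9 normal; order 6: 1/7 normal; order 9: 1/1 normal; order 12: 0/3 normal; order 18: 3/3 normal; order 36: 1/1 normal.
Total normal subgroups: 9.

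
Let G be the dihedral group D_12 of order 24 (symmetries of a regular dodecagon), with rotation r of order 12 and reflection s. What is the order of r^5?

Computing powers of r^5: the smallest k with (r^5)^k = e is k = 12.

12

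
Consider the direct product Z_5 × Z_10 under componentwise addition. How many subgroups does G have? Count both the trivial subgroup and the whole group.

16

|G| = 50, so by Lagrange every subgroup order divides 50. Divisors: 1, 2, 5, 10, 25, 50.
Subgroups by order — order 1: 1; order 2: 1; order 5: 6; order 10: 6; order 25: 1; order 50: 1.
Total: 1 + 1 + 6 + 6 + 1 + 1 = 16.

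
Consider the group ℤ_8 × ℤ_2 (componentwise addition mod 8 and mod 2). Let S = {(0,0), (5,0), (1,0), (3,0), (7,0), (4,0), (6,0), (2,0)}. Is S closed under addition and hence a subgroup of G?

Yes

|S| = 8 divides |G| = 16, consistent with Lagrange.
S contains the identity, every element's inverse is in S, and S is closed under +: it is a subgroup.
In fact S = ⟨(7,0)⟩.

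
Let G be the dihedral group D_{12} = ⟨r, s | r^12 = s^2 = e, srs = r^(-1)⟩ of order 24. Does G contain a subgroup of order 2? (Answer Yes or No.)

2 | 24. A subgroup of order 2 is {e, r^10s}.

Yes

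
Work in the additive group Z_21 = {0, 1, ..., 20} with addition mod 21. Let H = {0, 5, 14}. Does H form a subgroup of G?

No

5 ∈ H but its inverse 16 ∉ H, so H is not a subgroup.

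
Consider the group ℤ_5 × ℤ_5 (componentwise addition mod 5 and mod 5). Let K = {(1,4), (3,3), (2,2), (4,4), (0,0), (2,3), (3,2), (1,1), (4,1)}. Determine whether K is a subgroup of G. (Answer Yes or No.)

No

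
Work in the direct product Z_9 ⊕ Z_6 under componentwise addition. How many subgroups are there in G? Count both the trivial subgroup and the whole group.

|G| = 54, so by Lagrange every subgroup order divides 54. Divisors: 1, 2, 3, 6, 9, 18, 27, 54.
Subgroups by order — order 1: 1; order 2: 1; order 3: 4; order 6: 4; order 9: 4; order 18: 4; order 27: 1; order 54: 1.
Total: 1 + 1 + 4 + 4 + 4 + 4 + 1 + 1 = 20.

20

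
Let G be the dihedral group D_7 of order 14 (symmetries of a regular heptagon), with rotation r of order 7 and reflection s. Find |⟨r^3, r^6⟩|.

|⟨r^3⟩| = 7 and |⟨r^6⟩| = 7, so |H| is a multiple of lcm(7, 7) = 7 and divides |G| = 14.
Closing under the operation: H = {e, r, r^2, r^3, r^4, r^5, r^6}, so |H| = 7.

7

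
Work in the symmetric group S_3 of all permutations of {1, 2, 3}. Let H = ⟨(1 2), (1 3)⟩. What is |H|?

|⟨(1 2)⟩| = 2 and |⟨(1 3)⟩| = 2, so |H| is a multiple of lcm(2, 2) = 2 and divides |G| = 6.
Closing {(1 2), (1 3)} under the group operation gives all of G, so |H| = 6.

6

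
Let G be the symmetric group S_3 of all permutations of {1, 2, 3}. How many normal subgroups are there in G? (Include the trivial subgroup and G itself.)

3

G has 6 subgroups. Checking conjugation-invariance by order — order 1: 1/1 normal; order 2: 0/3 normal; order 3: 1/1 normal; order 6: 1/1 normal.
Total normal subgroups: 3.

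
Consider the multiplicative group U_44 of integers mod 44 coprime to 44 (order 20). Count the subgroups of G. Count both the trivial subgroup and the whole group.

10

|G| = 20, so by Lagrange every subgroup order divides 20. Divisors: 1, 2, 4, 5, 10, 20.
Subgroups by order — order 1: 1; order 2: 3; order 4: 1; order 5: 1; order 10: 3; order 20: 1.
Total: 1 + 3 + 1 + 1 + 3 + 1 = 10.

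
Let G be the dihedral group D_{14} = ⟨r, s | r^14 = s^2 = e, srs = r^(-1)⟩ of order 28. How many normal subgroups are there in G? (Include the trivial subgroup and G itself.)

7

G has 28 subgroups. Checking conjugation-invariance by order — order 1: 1/1 normal; order 2: 1/15 normal; order 4: 0/7 normal; order 7: 1/1 normal; order 14: 3/3 normal; order 28: 1/1 normal.
Total normal subgroups: 7.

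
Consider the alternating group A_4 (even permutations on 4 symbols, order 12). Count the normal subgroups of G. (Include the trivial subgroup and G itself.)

3

G has 10 subgroups. Checking conjugation-invariance by order — order 1: 1/1 normal; order 2: 0/3 normal; order 3: 0/4 normal; order 4: 1/1 normal; order 12: 1/1 normal.
Total normal subgroups: 3.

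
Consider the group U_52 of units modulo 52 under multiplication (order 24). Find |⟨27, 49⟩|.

12

|⟨27⟩| = 2 and |⟨49⟩| = 6, so |H| is a multiple of lcm(2, 6) = 6 and divides |G| = 24.
Closing under the operation: H = {1, 3, 9, 17, 23, 25, 27, 29, 35, 43, 49, 51}, so |H| = 12.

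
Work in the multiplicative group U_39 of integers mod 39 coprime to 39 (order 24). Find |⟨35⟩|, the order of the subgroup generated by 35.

6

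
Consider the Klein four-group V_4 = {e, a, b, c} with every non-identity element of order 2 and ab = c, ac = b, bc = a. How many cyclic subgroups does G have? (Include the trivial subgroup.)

4

Group the elements of G by the cyclic subgroup they generate; each cyclic subgroup of order d accounts for φ(d) elements.
Cyclic subgroups by order — order 1: 1; order 2: 3.
Total: 4.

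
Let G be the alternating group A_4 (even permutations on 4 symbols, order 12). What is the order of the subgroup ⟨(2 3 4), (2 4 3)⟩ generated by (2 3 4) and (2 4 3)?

3

|⟨(2 3 4)⟩| = 3 and |⟨(2 4 3)⟩| = 3, so |H| is a multiple of lcm(3, 3) = 3 and divides |G| = 12.
Closing under the operation: H = {e, (2 3 4), (2 4 3)}, so |H| = 3.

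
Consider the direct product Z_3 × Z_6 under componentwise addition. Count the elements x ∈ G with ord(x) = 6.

An element (a,b) has order lcm(ord(a), ord(b)); count pairs with lcm equal to 6.
Enumerating gives 8 such elements.

8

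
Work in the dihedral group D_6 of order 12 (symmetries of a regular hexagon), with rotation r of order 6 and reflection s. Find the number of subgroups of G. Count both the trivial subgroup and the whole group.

|G| = 12, so by Lagrange every subgroup order divides 12. Divisors: 1, 2, 3, 4, 6, 12.
Subgroups by order — order 1: 1; order 2: 7; order 3: 1; order 4: 3; order 6: 3; order 12: 1.
Total: 1 + 7 + 1 + 3 + 3 + 1 = 16.

16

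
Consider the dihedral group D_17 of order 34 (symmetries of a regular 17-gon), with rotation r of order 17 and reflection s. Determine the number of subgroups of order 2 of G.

17

|G| = 34 and 2 | 34, so subgroups of order 2 are possible by Lagrange.
The subgroups of order 2 are: {e, r^10s}; {e, r^11s}; {e, r^12s}; {e, r^13s}; … (17 in all).
So G has 17 subgroups of order 2.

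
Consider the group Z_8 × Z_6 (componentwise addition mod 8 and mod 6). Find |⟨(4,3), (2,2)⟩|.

24

|⟨(4,3)⟩| = 2 and |⟨(2,2)⟩| = 12, so |H| is a multiple of lcm(2, 12) = 12 and divides |G| = 48.
Closing under the operation: H = {(0,0), (0,1), (0,2), (0,3), (0,4), (0,5), (2,0), (2,1), (2,2), (2,3), (2,4), (2,5), (4,0), (4,1), (4,2), (4,3), (4,4), (4,5), (6,0), (6,1), (6,2), (6,3), (6,4), (6,5)}, so |H| = 24.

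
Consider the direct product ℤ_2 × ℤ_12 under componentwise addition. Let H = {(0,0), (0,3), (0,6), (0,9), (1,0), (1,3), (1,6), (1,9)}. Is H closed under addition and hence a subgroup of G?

|H| = 8 divides |G| = 24, consistent with Lagrange.
H contains the identity, every element's inverse is in H, and H is closed under +: it is a subgroup.

Yes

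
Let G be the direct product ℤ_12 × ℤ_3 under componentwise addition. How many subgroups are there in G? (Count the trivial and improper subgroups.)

18

|G| = 36, so by Lagrange every subgroup order divides 36. Divisors: 1, 2, 3, 4, 6, 9, 12, 18, 36.
Subgroups by order — order 1: 1; order 2: 1; order 3: 4; order 4: 1; order 6: 4; order 9: 1; order 12: 4; order 18: 1; order 36: 1.
Total: 1 + 1 + 4 + 1 + 4 + 1 + 4 + 1 + 1 = 18.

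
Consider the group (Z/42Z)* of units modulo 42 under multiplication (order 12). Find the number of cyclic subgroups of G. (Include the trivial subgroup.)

A cyclic subgroup of order d is generated by each of its φ(d) elements of order d, so the cyclic subgroups of order d number (#elements of order d)/φ(d).
Cyclic subgroups by order — order 1: 1; order 2: 3; order 3: 1; order 6: 3.
Total: 8.

8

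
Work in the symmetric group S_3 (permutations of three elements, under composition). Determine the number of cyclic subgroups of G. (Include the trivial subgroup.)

Each element a generates a cyclic subgroup ⟨a⟩; distinct elements may generate the same one (a cyclic group of order d has φ(d) generators).
Cyclic subgroups by order — order 1: 1; order 2: 3; order 3: 1.
Total: 5.

5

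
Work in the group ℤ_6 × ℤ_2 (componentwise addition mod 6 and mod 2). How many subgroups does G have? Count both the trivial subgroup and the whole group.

10

|G| = 12, so by Lagrange every subgroup order divides 12. Divisors: 1, 2, 3, 4, 6, 12.
Subgroups by order — order 1: 1; order 2: 3; order 3: 1; order 4: 1; order 6: 3; order 12: 1.
Total: 1 + 3 + 1 + 1 + 3 + 1 = 10.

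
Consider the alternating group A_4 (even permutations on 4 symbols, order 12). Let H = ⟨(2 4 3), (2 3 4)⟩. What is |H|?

3

|⟨(2 4 3)⟩| = 3 and |⟨(2 3 4)⟩| = 3, so |H| is a multiple of lcm(3, 3) = 3 and divides |G| = 12.
Closing under the operation: H = {e, (2 3 4), (2 4 3)}, so |H| = 3.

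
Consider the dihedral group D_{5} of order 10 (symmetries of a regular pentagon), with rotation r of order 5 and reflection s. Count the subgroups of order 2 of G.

5

|G| = 10 and 2 | 10, so subgroups of order 2 are possible by Lagrange.
The subgroups of order 2 are: {e, r^2s}; {e, r^3s}; {e, r^4s}; {e, rs}; … (5 in all).
So G has 5 subgroups of order 2.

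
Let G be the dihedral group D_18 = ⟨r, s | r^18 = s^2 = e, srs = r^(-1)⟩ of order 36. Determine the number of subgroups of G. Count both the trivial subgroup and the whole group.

|G| = 36, so by Lagrange every subgroup order divides 36. Divisors: 1, 2, 3, 4, 6, 9, 12, 18, 36.
Subgroups by order — order 1: 1; order 2: 19; order 3: 1; order 4: 9; order 6: 7; order 9: 1; order 12: 3; order 18: 3; order 36: 1.
Total: 1 + 19 + 1 + 9 + 7 + 1 + 3 + 3 + 1 = 45.

45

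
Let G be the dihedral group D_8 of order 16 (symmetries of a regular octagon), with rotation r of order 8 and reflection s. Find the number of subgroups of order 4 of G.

|G| = 16 and 4 | 16, so subgroups of order 4 are possible by Lagrange.
The subgroups of order 4 are: {e, r^2, r^4, r^6}; {e, r^4, r^2s, r^6s}; {e, r^4, r^3s, r^7s}; {e, r^4, s, r^4s}; … (5 in all).
So G has 5 subgroups of order 4.

5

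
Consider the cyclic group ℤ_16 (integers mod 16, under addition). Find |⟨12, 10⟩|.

|⟨12⟩| = 4 and |⟨10⟩| = 8, so |H| is a multiple of lcm(4, 8) = 8 and divides |G| = 16.
Closing under the operation: H = {0, 2, 4, 6, 8, 10, 12, 14}, so |H| = 8.

8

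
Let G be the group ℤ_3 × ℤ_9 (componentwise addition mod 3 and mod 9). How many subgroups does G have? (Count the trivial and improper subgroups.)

|G| = 27, so by Lagrange every subgroup order divides 27. Divisors: 1, 3, 9, 27.
Subgroups by order — order 1: 1; order 3: 4; order 9: 4; order 27: 1.
Total: 1 + 4 + 4 + 1 = 10.

10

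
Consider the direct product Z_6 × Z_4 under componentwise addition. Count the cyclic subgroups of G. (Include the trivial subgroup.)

Group the elements of G by the cyclic subgroup they generate; each cyclic subgroup of order d accounts for φ(d) elements.
Cyclic subgroups by order — order 1: 1; order 2: 3; order 3: 1; order 4: 2; order 6: 3; order 12: 2.
Total: 12.

12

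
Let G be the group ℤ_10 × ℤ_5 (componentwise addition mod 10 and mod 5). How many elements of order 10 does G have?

24

An element (a,b) has order lcm(ord(a), ord(b)); count pairs with lcm equal to 10.
Enumerating gives 24 such elements.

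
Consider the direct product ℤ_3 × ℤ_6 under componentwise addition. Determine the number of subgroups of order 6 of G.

4

|G| = 18 and 6 | 18, so subgroups of order 6 are possible by Lagrange.
The subgroups of order 6 are: {(0,0), (0,1), (0,2), (0,3), (0,4), (0,5)}; {(0,0), (0,3), (1,0), (1,3), (2,0), (2,3)}; {(0,0), (0,3), (1,1), (1,4), (2,2), (2,5)}; {(0,0), (0,3), (1,2), (1,5), (2,1), (2,4)}.
So G has 4 subgroups of order 6.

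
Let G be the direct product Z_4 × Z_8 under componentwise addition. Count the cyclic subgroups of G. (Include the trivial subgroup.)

14

Group the elements of G by the cyclic subgroup they generate; each cyclic subgroup of order d accounts for φ(d) elements.
Cyclic subgroups by order — order 1: 1; order 2: 3; order 4: 6; order 8: 4.
Total: 14.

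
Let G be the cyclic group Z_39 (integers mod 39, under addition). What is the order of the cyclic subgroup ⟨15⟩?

13

In Z_39, the order of an element a is n/gcd(a, n).
gcd(15, 39) = 3, so |⟨15⟩| = 39/3 = 13.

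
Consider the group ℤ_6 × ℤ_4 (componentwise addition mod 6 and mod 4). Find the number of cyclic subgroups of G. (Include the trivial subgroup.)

12

A cyclic subgroup of order d is generated by each of its φ(d) elements of order d, so the cyclic subgroups of order d number (#elements of order d)/φ(d).
Cyclic subgroups by order — order 1: 1; order 2: 3; order 3: 1; order 4: 2; order 6: 3; order 12: 2.
Total: 12.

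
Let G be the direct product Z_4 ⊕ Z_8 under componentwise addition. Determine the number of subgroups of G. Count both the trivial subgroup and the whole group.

|G| = 32, so by Lagrange every subgroup order divides 32. Divisors: 1, 2, 4, 8, 16, 32.
Subgroups by order — order 1: 1; order 2: 3; order 4: 7; order 8: 7; order 16: 3; order 32: 1.
Total: 1 + 3 + 7 + 7 + 3 + 1 = 22.

22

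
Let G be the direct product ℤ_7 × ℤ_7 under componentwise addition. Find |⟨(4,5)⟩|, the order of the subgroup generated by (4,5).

7

The order of (4,5) in Z_7 × Z_7 is lcm(ord(4) in Z_7, ord(5) in Z_7).
ord(4) = 7 and ord(5) = 7, so |⟨(4,5)⟩| = lcm(7, 7) = 7.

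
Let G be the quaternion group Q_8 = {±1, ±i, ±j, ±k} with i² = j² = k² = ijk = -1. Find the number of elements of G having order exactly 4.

6

The elements of order 4 are: i, -i, j, -j, k, -k.
That's 6.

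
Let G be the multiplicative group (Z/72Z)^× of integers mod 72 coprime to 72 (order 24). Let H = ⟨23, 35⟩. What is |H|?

12

|⟨23⟩| = 6 and |⟨35⟩| = 2, so |H| is a multiple of lcm(6, 2) = 6 and divides |G| = 24.
Closing under the operation: H = {1, 11, 13, 23, 25, 35, 37, 47, 49, 59, 61, 71}, so |H| = 12.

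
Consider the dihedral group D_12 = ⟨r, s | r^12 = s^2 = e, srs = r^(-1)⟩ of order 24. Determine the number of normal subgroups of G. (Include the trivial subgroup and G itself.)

G has 34 subgroups. Checking conjugation-invariance by order — order 1: 1/1 normal; order 2: 1/13 normal; order 3: 1/1 normal; order 4: 1/7 normal; order 6: 1/5 normal; order 8: 0/3 normal; order 12: 3/3 normal; order 24: 1/1 normal.
Total normal subgroups: 9.

9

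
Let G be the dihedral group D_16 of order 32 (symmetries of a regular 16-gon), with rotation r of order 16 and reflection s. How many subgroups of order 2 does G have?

17

|G| = 32 and 2 | 32, so subgroups of order 2 are possible by Lagrange.
The subgroups of order 2 are: {e, r^10s}; {e, r^11s}; {e, r^12s}; {e, r^13s}; … (17 in all).
So G has 17 subgroups of order 2.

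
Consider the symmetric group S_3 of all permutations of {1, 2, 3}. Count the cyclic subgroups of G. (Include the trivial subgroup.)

5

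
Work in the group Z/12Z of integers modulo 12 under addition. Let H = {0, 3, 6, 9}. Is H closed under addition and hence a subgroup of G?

|H| = 4 divides |G| = 12, consistent with Lagrange.
H contains the identity, every element's inverse is in H, and H is closed under +: it is a subgroup.
In fact H = ⟨9⟩.

Yes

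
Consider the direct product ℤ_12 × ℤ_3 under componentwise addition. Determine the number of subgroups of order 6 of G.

4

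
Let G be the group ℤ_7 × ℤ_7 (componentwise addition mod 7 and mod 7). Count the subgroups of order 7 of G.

8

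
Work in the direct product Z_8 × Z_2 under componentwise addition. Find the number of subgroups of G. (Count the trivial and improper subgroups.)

|G| = 16, so by Lagrange every subgroup order divides 16. Divisors: 1, 2, 4, 8, 16.
Subgroups by order — order 1: 1; order 2: 3; order 4: 3; order 8: 3; order 16: 1.
Total: 1 + 3 + 3 + 3 + 1 = 11.

11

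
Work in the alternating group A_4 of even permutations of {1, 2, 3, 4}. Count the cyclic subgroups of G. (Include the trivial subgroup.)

A cyclic subgroup of order d is generated by each of its φ(d) elements of order d, so the cyclic subgroups of order d number (#elements of order d)/φ(d).
Cyclic subgroups by order — order 1: 1; order 2: 3; order 3: 4.
Total: 8.

8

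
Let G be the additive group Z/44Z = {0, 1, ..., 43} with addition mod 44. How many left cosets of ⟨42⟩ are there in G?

|⟨42⟩| = 22 and |G| = 44.
By Lagrange, [G : H] = |G|/|H| = 44/22 = 2.

2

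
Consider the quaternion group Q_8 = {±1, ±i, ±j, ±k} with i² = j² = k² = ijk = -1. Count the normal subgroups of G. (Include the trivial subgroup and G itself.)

6

G has 6 subgroups. Checking conjugation-invariance by order — order 1: 1/1 normal; order 2: 1/1 normal; order 4: 3/3 normal; order 8: 1/1 normal.
Total normal subgroups: 6.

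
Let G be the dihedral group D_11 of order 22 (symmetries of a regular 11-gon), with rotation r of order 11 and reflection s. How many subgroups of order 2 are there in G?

11

|G| = 22 and 2 | 22, so subgroups of order 2 are possible by Lagrange.
The subgroups of order 2 are: {e, r^10s}; {e, r^2s}; {e, r^3s}; {e, r^4s}; … (11 in all).
So G has 11 subgroups of order 2.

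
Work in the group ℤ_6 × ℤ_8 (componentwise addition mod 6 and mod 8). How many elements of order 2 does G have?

An element (a,b) has order lcm(ord(a), ord(b)); count pairs with lcm equal to 2.
Enumerating gives 3 such elements.

3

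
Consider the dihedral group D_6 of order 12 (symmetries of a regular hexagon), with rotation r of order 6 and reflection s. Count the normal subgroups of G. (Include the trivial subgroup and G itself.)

G has 16 subgroups. Checking conjugation-invariance by order — order 1: 1/1 normal; order 2: 1/7 normal; order 3: 1/1 normal; order 4: 0/3 normal; order 6: 3/3 normal; order 12: 1/1 normal.
Total normal subgroups: 7.

7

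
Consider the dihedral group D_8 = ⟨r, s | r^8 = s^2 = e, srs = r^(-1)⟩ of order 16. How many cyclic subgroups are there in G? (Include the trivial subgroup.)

A cyclic subgroup of order d is generated by each of its φ(d) elements of order d, so the cyclic subgroups of order d number (#elements of order d)/φ(d).
Cyclic subgroups by order — order 1: 1; order 2: 9; order 4: 1; order 8: 1.
Total: 12.

12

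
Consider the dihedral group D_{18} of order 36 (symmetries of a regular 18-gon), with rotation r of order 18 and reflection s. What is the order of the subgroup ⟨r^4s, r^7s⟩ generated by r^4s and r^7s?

12

|⟨r^4s⟩| = 2 and |⟨r^7s⟩| = 2, so |H| is a multiple of lcm(2, 2) = 2 and divides |G| = 36.
Closing under the operation: H = {e, r^3, r^6, r^9, r^12, r^15, rs, r^4s, r^7s, r^10s, r^13s, r^16s}, so |H| = 12.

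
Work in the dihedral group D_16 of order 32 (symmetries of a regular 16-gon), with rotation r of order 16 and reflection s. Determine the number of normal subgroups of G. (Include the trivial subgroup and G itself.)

G has 36 subgroups. Checking conjugation-invariance by order — order 1: 1/1 normal; order 2: 1/17 normal; order 4: 1/9 normal; order 8: 1/5 normal; order 16: 3/3 normal; order 32: 1/1 normal.
Total normal subgroups: 8.

8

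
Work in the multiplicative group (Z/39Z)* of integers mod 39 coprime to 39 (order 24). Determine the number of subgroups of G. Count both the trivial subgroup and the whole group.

16

|G| = 24, so by Lagrange every subgroup order divides 24. Divisors: 1, 2, 3, 4, 6, 8, 12, 24.
Subgroups by order — order 1: 1; order 2: 3; order 3: 1; order 4: 3; order 6: 3; order 8: 1; order 12: 3; order 24: 1.
Total: 1 + 3 + 1 + 3 + 3 + 1 + 3 + 1 = 16.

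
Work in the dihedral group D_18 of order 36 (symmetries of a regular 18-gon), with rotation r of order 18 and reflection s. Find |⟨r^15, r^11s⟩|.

12

|⟨r^15⟩| = 6 and |⟨r^11s⟩| = 2, so |H| is a multiple of lcm(6, 2) = 6 and divides |G| = 36.
Closing under the operation: H = {e, r^3, r^6, r^9, r^12, r^15, r^2s, r^5s, r^8s, r^11s, r^14s, r^17s}, so |H| = 12.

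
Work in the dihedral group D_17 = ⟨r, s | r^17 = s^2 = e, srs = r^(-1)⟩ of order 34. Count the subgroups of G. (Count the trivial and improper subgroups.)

20

|G| = 34, so by Lagrange every subgroup order divides 34. Divisors: 1, 2, 17, 34.
Subgroups by order — order 1: 1; order 2: 17; order 17: 1; order 34: 1.
Total: 1 + 17 + 1 + 1 = 20.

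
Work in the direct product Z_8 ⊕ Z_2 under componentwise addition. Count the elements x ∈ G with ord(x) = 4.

4

An element (a,b) has order lcm(ord(a), ord(b)); count pairs with lcm equal to 4.
Enumerating gives 4 such elements.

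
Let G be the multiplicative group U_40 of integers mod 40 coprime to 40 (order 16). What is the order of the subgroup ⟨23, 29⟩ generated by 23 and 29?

8

|⟨23⟩| = 4 and |⟨29⟩| = 2, so |H| is a multiple of lcm(4, 2) = 4 and divides |G| = 16.
Closing under the operation: H = {1, 3, 7, 9, 21, 23, 27, 29}, so |H| = 8.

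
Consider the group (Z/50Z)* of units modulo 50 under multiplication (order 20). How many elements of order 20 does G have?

8

The elements of order 20 are: 3, 13, 17, 23, 27, 33, 37, 47.
That's 8.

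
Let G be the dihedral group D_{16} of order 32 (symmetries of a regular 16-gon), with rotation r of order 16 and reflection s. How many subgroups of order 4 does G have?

9

|G| = 32 and 4 | 32, so subgroups of order 4 are possible by Lagrange.
The subgroups of order 4 are: {e, r^8, r^2s, r^10s}; {e, r^8, r^3s, r^11s}; {e, r^4, r^8, r^12}; {e, r^8, r^4s, r^12s}; … (9 in all).
So G has 9 subgroups of order 4.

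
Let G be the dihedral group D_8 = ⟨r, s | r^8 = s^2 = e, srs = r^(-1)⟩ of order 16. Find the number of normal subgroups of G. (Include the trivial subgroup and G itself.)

7

G has 19 subgroups. Checking conjugation-invariance by order — order 1: 1/1 normal; order 2: 1/9 normal; order 4: 1/5 normal; order 8: 3/3 normal; order 16: 1/1 normal.
Total normal subgroups: 7.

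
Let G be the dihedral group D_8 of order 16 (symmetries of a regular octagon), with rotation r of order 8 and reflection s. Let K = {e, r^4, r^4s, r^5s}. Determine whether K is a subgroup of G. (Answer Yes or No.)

No

Closure fails: r^4 · r^5s = rs ∉ K. So K is not a subgroup.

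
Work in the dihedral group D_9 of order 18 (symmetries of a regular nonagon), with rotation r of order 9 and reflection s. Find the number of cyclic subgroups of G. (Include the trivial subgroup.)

12

A cyclic subgroup of order d is generated by each of its φ(d) elements of order d, so the cyclic subgroups of order d number (#elements of order d)/φ(d).
Cyclic subgroups by order — order 1: 1; order 2: 9; order 3: 1; order 9: 1.
Total: 12.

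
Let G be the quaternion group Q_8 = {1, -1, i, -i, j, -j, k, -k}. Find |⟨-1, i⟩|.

|⟨-1⟩| = 2 and |⟨i⟩| = 4, so |H| is a multiple of lcm(2, 4) = 4 and divides |G| = 8.
Closing under the operation: H = {1, -1, i, -i}, so |H| = 4.

4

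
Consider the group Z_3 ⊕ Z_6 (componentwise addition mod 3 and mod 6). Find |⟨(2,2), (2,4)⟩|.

9

|⟨(2,2)⟩| = 3 and |⟨(2,4)⟩| = 3, so |H| is a multiple of lcm(3, 3) = 3 and divides |G| = 18.
Closing under the operation: H = {(0,0), (0,2), (0,4), (1,0), (1,2), (1,4), (2,0), (2,2), (2,4)}, so |H| = 9.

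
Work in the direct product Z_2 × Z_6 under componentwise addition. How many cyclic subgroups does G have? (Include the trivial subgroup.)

8

Each element a generates a cyclic subgroup ⟨a⟩; distinct elements may generate the same one (a cyclic group of order d has φ(d) generators).
Cyclic subgroups by order — order 1: 1; order 2: 3; order 3: 1; order 6: 3.
Total: 8.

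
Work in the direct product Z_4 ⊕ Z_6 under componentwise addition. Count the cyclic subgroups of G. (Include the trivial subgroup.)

12

Each element a generates a cyclic subgroup ⟨a⟩; distinct elements may generate the same one (a cyclic group of order d has φ(d) generators).
Cyclic subgroups by order — order 1: 1; order 2: 3; order 3: 1; order 4: 2; order 6: 3; order 12: 2.
Total: 12.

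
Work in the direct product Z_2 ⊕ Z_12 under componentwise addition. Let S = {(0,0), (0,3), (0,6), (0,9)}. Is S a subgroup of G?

Yes

|S| = 4 divides |G| = 24, consistent with Lagrange.
S contains the identity, every element's inverse is in S, and S is closed under +: it is a subgroup.
In fact S = ⟨(0,3)⟩.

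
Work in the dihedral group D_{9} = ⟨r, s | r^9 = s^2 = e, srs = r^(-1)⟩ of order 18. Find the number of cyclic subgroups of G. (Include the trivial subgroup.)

12

Group the elements of G by the cyclic subgroup they generate; each cyclic subgroup of order d accounts for φ(d) elements.
Cyclic subgroups by order — order 1: 1; order 2: 9; order 3: 1; order 9: 1.
Total: 12.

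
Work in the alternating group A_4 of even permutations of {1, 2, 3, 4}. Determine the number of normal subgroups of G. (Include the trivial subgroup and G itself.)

G has 10 subgroups. Checking conjugation-invariance by order — order 1: 1/1 normal; order 2: 0/3 normal; order 3: 0/4 normal; order 4: 1/1 normal; order 12: 1/1 normal.
Total normal subgroups: 3.

3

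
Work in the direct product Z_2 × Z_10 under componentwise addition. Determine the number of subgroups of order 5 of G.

1

|G| = 20 and 5 | 20, so subgroups of order 5 are possible by Lagrange.
The subgroups of order 5 are: {(0,0), (0,2), (0,4), (0,6), (0,8)}.
So G has 1 subgroup of order 5.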